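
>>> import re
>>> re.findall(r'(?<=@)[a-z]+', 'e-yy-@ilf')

The `(?=…)`/`(?<=…)` assertion just peeks at neighbouring text; it doesn't advance the match position.
Since nothing is captured, `findall` lists the 1 matched substring directly.

['ilf']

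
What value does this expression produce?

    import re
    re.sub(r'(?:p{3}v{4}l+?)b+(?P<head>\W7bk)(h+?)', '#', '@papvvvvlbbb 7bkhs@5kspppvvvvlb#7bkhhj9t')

This matches exactly 3 of a literal 'p', then exactly 4 of the literal 'v', then one or more of a literal 'l' (lazy) (non-capturing group); then one or more of a literal 'b'; then a non-word character, then the literal '7bk' (captured as 'head'); then one or more of a literal 'h' (lazy) (captured).
A `+?`/`*?`/`{m,n}?` starts at its minimum and grows only as far as needed for what follows to match.
Matches: at [22:36] → 'pppvvvvlb#7bkh'.
Each match is replaced by '#'.

'@papvvvvlbbb 7bkhs@5ks#hj9t'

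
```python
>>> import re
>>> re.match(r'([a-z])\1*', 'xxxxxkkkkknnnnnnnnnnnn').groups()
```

The match spans [0:5] → 'xxxxx'.
Captured: group 1 = 'x'.

('x',)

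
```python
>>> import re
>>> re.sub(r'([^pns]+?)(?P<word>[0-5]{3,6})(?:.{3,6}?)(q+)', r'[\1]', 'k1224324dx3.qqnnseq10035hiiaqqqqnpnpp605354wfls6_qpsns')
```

'[k]nns[eq]npnpp[6]psns'

The pattern matches one or more of any character except [pns] (lazy) (captured); then 3 to 6 of a character in [0-5] (captured as 'word'); then 3 to 6 of any character (lazy) (non-capturing group); then one or more of a literal 'q' (captured).
The replacement refers to a captured group, so each match is rewritten using its own captured text.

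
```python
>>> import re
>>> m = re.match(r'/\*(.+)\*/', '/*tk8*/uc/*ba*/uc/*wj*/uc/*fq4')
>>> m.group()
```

'/*tk8*/uc/*ba*/uc/*wj*/'

With `match`, the pattern is implicitly anchored at the beginning.
The match spans [0:23] → '/*tk8*/uc/*ba*/uc/*wj*/'.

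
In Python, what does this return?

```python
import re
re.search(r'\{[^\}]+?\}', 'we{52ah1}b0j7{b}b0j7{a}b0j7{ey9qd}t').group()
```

'{52ah1}'

The match spans [2:9] → '{52ah1}'.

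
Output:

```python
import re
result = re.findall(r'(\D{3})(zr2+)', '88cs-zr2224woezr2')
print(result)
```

[('cs-', 'zr222'), ('woe', 'zr2')]

The pattern matches exactly 3 of a non-digit (captured); then the literal 'zr', then one or more of a literal '2' (captured).
Scanning left to right: at [2:10] match 'cs-zr222', groups = ('cs-', 'zr222'); at [11:17] match 'woezr2', groups = ('woe', 'zr2').
2 groups means each result is a tuple of 2 captured strings — 2 here.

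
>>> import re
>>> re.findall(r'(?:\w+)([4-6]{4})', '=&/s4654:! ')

['4654']

This matches one or more of a word character (non-capturing group); then exactly 4 of a character in [4-6] (captured).
Walking the string: at [3:8] match 's4654', group 1 = '4654'.
Because there's exactly one group, `findall` drops the full match and keeps group 1 from the one hit.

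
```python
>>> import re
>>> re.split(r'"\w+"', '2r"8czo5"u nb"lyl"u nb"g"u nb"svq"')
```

Each match becomes a cut point; 5 segments remain.

['2r', 'u nb', 'u nb', 'u nb', '']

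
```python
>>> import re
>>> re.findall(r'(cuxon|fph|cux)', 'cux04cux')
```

['cux', 'cux']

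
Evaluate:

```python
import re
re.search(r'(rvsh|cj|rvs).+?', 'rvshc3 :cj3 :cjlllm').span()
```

(0, 5)

The regex engine tests alternatives in the order written; an earlier branch that matches wins even if a later one would match more.
`search` walks the string left to right and returns the first match it finds.
The match spans [0:5] → 'rvshc'.
Captured: group 1 = 'rvsh'.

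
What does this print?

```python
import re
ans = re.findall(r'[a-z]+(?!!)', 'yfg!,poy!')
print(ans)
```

['yf', 'po']

The negative lookaround is zero-width — it rules out positions where the adjacent text would match, without consuming anything.
Walking the string: at [0:2] → 'yf'; at [5:7] → 'po'.
With no groups in the pattern, `findall` gives back each whole match — 2 here.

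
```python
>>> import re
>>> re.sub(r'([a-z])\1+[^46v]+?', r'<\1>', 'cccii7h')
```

After group 1 captures some text, `\1` only succeeds where that same text appears again.
Matches: at [0:4] → 'ccci'.
Each match is replaced using the text its own group 1 captured.

'<c>i7h'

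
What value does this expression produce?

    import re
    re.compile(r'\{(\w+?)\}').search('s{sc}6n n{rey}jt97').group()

The match spans [1:5] → '{sc}'.

'{sc}'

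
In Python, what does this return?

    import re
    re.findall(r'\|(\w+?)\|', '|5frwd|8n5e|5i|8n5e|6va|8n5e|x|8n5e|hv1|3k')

Matches: at [0:7] match '|5frwd|', group 1 = '5frwd'; at [11:15] match '|5i|', group 1 = '5i'; at [19:24] match '|6va|', group 1 = '6va'; at [28:31] match '|x|', group 1 = 'x'; at [35:40] match '|hv1|', group 1 = 'hv1'.
With a single group, `findall` returns only what that group captured — 5 items.

['5frwd', '5i', '6va', 'x', 'hv1']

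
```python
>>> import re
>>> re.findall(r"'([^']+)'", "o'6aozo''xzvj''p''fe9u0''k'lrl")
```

Walking the string: at [1:8] match "'6aozo'", group 1 = '6aozo'; at [8:14] match "'xzvj'", group 1 = 'xzvj'; at [14:17] match "'p'", group 1 = 'p'; at [17:24] match "'fe9u0'", group 1 = 'fe9u0'; at [24:27] match "'k'", group 1 = 'k'.
Because there's exactly one group, `findall` drops the full match and keeps group 1 from each hit.

['6aozo', 'xzvj', 'p', 'fe9u0', 'k']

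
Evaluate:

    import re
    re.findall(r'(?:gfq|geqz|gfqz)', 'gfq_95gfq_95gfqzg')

['gfq', 'gfq', 'gfq']

Alternation isn't longest-match — the leftmost alternative that fits at this position is chosen.
Since nothing is captured, `findall` lists the 3 matched substrings directly.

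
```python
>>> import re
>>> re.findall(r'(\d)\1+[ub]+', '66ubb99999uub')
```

`\1` has to match the exact text group 1 already captured.
Scanning left to right: at [0:5] match '66ubb', group 1 = '6'; at [5:13] match '99999uub', group 1 = '9'.
Because there's exactly one group, `findall` drops the full match and keeps group 1 from each hit.

['6', '9']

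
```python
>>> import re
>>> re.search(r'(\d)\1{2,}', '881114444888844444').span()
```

(2, 5)

The backreference `\1` re-matches whatever the first group consumed, character for character.
The match spans [2:5] → '111'.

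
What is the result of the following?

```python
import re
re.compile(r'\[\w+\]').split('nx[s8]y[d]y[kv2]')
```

['nx', 'y', 'y', '']

Matches to split on: at [2:6] → '[s8]'; at [7:10] → '[d]'; at [11:16] → '[kv2]'.
The string is cut at each match, leaving 4 pieces.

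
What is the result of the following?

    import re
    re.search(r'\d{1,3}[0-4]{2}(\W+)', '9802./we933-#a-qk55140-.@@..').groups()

The match spans [0:6] → '9802./'.
Captured: group 1 = './'.

('./',)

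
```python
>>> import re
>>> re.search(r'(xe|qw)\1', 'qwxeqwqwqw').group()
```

`\1` has to match the exact text group 1 already captured.
Unlike `match`, `search` isn't anchored — it looks for the pattern anywhere in the string.
The match spans [4:8] → 'qwqw'.
Captured: group 1 = 'qw'.

'qwqw'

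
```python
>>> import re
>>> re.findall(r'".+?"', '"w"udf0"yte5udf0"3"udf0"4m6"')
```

['"w"', '"yte5udf0"', '"udf0"']

With the lazy modifier that quantifier settles for the fewest repetitions that let the rest of the pattern succeed (the atoms after it are unaffected and can still be greedy).
Walking the string: at [0:3] → '"w"'; at [7:17] → '"yte5udf0"'; at [18:24] → '"udf0"'.
No capturing groups, so `findall` returns the 3 full match strings.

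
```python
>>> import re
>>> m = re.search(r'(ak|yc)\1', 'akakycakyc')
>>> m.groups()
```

('ak',)

The match spans [0:4] → 'akak'.
Captured: group 1 = 'ak'.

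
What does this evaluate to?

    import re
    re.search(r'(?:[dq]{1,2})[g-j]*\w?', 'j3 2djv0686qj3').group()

This matches 1 to 2 of one of [dq] (non-capturing group); then zero or more of a character in [g-j], then optionally a word character.
The match spans [4:7] → 'djv'.

'djv'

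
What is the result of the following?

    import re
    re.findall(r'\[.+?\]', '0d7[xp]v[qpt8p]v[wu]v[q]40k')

['[xp]', '[qpt8p]', '[wu]', '[q]']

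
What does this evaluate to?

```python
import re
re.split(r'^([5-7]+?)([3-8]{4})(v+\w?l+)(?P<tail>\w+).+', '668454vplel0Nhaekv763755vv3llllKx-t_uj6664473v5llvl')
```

['', '66', '8454', 'vpl', 'el0Nhaekv763755vv3llllKx', '']

The pattern matches anchored at the start of the string; then one or more of a character in [5-7] (lazy) (captured); then exactly 4 of a character in [3-8] (captured); then one or more of the literal 'v', then optionally a word character, then one or more of a literal 'l' (captured); then one or more of a word character (captured as 'tail'); then one or more of any character.
Matches to split on: at [0:51] → '668454vplel0Nhaekv763755vv3llllKx-t_uj6664473v5llvl'.
With a capturing group present, the delimiter's captured portion is kept in the result list.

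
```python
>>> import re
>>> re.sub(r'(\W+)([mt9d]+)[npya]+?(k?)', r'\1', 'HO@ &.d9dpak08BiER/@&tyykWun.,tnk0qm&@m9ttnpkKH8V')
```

'HO@ &.ak08BiER/@&ykWun.,0qm&@pkKH8V'

The pattern matches one or more of a non-word character (captured); then one or more of one of [mt9d] (captured); then one or more of one of [npya] (lazy); then optionally a literal 'k' (captured).
With the lazy modifier that quantifier settles for the fewest repetitions that let the rest of the pattern succeed (the atoms after it are unaffected and can still be greedy).
Matches: at [2:10] → '@ &.d9dp'; at [18:23] → '/@&ty'; at [28:33] → '.,tnk'; at [36:43] → '&@m9ttn'.
Each match is replaced using the text its own group 1 captured.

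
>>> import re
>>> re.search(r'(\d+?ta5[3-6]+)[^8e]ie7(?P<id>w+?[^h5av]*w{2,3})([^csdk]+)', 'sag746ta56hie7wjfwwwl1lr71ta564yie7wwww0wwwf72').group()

This matches one or more of a digit (lazy), then the literal 'ta5', then one or more of a character in [3-6] (captured); then any character except [8e], then the literal 'ie7'; then one or more of a literal 'w' (lazy), then zero or more of any character except [h5av], then 2 to 3 of a literal 'w' (captured as 'id'); then one or more of any character except [csdk] (captured).
`re.search` tries every starting position until one works.
The match spans [3:46] → '746ta56hie7wjfwwwl1lr71ta564yie7wwww0wwwf72'.
Captured: group 1 = '746ta56', group 2 = 'wjfwww', group 3 = 'l1lr71ta564yie7wwww0wwwf72'.

'746ta56hie7wjfwwwl1lr71ta564yie7wwww0wwwf72'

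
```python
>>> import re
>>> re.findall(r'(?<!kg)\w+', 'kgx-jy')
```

`(?!…)`/`(?<!…)` only lets a position through if the neighbouring text does NOT match; no characters are consumed.
Scanning left to right: at [0:3] → 'kgx'; at [4:6] → 'jy'.
Since nothing is captured, `findall` lists the 2 matched substrings directly.

['kgx', 'jy']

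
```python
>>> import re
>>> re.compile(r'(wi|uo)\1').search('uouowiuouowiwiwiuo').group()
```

A backreference is literal: `\1` must see the identical characters the first group matched.
`search` walks the string left to right and returns the first match it finds.
The match spans [0:4] → 'uouo'.
Captured: group 1 = 'uo'.

'uouo'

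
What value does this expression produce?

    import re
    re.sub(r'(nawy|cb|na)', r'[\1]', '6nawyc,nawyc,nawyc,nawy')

`|` is ordered: at each position the engine commits to the first alternative that works.
`\1` in the replacement pulls in group 1's text for each match.

'6[nawy]c,[nawy]c,[nawy]c,[nawy]'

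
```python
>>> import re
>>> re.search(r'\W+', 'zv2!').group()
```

'!'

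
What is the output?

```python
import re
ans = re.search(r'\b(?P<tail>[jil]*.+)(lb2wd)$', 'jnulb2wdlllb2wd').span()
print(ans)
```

(0, 15)

This matches a word boundary (`\b`, zero-width); then zero or more of one of [jil], then one or more of any character (captured as 'tail'); then the literal 'lb2', then the literal 'wd' (captured); then anchored at the end.
Unlike `match`, `search` isn't anchored — it looks for the pattern anywhere in the string.
The match spans [0:15] → 'jnulb2wdlllb2wd'.
Captured: group 1 = 'jnulb2wdll', group 2 = 'lb2wd'.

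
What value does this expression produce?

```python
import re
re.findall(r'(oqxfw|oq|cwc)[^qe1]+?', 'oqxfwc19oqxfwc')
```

`|` is ordered: at each position the engine commits to the first alternative that works.
One capturing group, so `findall` returns just the captured substring from each match — 2 in all.

['oqxfw', 'oqxfw']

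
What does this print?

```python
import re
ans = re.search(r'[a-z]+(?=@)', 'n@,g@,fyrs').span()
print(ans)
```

Because the assertion is zero-width, the text it checks is not consumed and won't appear in the result.
The match spans [0:1] → 'n'.

(0, 1)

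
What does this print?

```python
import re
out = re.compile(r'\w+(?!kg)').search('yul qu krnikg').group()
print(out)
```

A negative assertion filters positions out without eating any characters.
The match spans [0:3] → 'yul'.

yul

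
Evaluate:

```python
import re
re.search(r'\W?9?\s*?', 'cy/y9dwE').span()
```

(0, 0)

Pattern: optionally a non-word character, then optionally a literal '9'; then zero or more of whitespace (lazy).
`re.search` tries every starting position until one works.
The match spans [0:0] → ''.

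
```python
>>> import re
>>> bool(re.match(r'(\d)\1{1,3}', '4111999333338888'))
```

False

The backreference `\1` re-matches whatever the first group consumed, character for character.
With `match`, the pattern is implicitly anchored at the beginning.
Here position 0 doesn't satisfy it, so the call returns None, and `bool(None)` is False.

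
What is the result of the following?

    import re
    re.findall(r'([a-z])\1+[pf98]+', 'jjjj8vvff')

The backreference `\1` re-matches whatever the first group consumed, character for character.
With a single group, `findall` returns only what that group captured — 2 items.

['j', 'v']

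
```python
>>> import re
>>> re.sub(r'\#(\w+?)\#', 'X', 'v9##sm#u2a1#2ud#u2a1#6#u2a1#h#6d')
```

Every occurrence is swapped for 'X'.

'v9#Xu2a1Xu2a1Xu2a1X6d'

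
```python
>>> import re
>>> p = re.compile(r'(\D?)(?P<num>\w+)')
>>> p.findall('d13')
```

[('d', '13')]

Pattern: optionally a non-digit (captured); then one or more of a word character (captured as 'num').
2 groups means the one result is a tuple of 2 captured strings — 1 here.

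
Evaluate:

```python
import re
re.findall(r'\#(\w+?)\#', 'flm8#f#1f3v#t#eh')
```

Matches: at [4:7] match '#f#', group 1 = 'f'; at [11:14] match '#t#', group 1 = 't'.
`findall` collects group 1 from each match (2 total).

['f', 't']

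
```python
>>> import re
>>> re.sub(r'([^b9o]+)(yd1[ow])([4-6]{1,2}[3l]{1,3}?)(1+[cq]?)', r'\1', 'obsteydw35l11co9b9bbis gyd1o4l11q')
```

This matches one or more of any character except [b9o] (captured); then the literal 'yd1', then one of [ow] (captured); then 1 to 2 of a character in [4-6], then 1 to 3 of one of [3l] (lazy) (captured); then one or more of the literal '1', then optionally one of [cq] (captured).
Matches: at [20:33] → 'is gyd1o4l11q'.
`\1` in the replacement pulls in group 1's text for each match.

'obsteydw35l11co9b9bbis g'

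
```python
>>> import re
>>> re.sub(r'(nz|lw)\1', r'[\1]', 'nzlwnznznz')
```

The backreference `\1` re-matches whatever the first group consumed, character for character.
Matches: at [4:8] → 'nznz'.
Each match is replaced using the text its own group 1 captured.

'nzlw[nz]nz'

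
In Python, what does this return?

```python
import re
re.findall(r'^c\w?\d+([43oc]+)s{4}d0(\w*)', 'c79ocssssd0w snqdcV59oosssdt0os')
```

2 groups means the one result is a tuple of 2 captured strings — 1 here.

[('oc', 'w')]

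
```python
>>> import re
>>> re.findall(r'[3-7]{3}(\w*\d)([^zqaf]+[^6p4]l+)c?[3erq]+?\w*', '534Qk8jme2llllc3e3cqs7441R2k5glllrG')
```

[('Qk8jme2llllc3e3cqs7441R2k5', 'glll')]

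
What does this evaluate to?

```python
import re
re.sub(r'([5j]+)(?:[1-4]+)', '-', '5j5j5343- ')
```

'-- '

The pattern matches one or more of one of [5j] (captured); then one or more of a character in [1-4] (non-capturing group).
Matches: at [0:8] → '5j5j5343'.
`sub` substitutes '-' at each match site.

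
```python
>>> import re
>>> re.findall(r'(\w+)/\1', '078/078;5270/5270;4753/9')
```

['078', '5270']

`\1` has to match the exact text group 1 already captured.
Because there's exactly one group, `findall` drops the full match and keeps group 1 from each hit.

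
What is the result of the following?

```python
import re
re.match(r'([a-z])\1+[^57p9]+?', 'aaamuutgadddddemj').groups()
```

('a',)

The match spans [0:4] → 'aaam'.
Captured: group 1 = 'a'.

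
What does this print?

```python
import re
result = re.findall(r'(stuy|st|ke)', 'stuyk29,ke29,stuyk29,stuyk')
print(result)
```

Branches in `(...|...)` are attempted left-to-right; the first branch that allows the whole pattern to succeed is taken.
One capturing group, so `findall` returns just the captured substring from each match — 4 in all.

['stuy', 'ke', 'stuy', 'stuy']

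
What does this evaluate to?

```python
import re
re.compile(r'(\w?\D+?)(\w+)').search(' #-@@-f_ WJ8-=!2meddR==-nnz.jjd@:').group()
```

' #-@@-f_'

This matches optionally a word character, then one or more of a non-digit (lazy) (captured); then one or more of a word character (captured).
With the lazy modifier that quantifier settles for the fewest repetitions that let the rest of the pattern succeed (the atoms after it are unaffected and can still be greedy).
`search` walks the string left to right and returns the first match it finds.
The match spans [0:8] → ' #-@@-f_'.
Captured: group 1 = ' #-@@-', group 2 = 'f_'.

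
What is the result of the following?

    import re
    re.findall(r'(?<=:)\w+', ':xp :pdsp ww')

['xp', 'pdsp']

Because the assertion is zero-width, the text it checks is not consumed and won't appear in the result.
`findall` yields the raw match text (2 of them) because the pattern has no groups.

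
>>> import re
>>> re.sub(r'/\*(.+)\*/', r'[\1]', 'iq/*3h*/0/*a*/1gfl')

`\1` in the replacement pulls in group 1's text for each match.

'iq[3h*/0/*a]1gfl'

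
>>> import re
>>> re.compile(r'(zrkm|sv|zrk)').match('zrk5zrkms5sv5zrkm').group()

'zrk'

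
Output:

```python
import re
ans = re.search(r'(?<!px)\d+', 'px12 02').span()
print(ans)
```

A negative assertion filters positions out without eating any characters.
`search` walks the string left to right and returns the first match it finds.
The match spans [3:4] → '2'.

(3, 4)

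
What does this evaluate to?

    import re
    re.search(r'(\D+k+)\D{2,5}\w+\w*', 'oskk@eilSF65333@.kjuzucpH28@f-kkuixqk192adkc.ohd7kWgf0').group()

'oskk@eilSF65333'

Pattern: one or more of a non-digit, then one or more of a literal 'k' (captured); then 2 to 5 of a non-digit, then one or more of a word character, then zero or more of a word character.
`re.search` scans for the first position where the pattern succeeds.
The match spans [0:15] → 'oskk@eilSF65333'.
Captured: group 1 = 'oskk'.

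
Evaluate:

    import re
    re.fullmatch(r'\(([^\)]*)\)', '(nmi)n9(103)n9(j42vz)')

None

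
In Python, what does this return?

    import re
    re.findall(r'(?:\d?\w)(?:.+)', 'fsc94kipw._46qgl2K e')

This matches optionally a digit, then a word character (non-capturing group); then one or more of any character (non-capturing group).
Matches: at [0:20] → 'fsc94kipw._46qgl2K e'.
With no groups in the pattern, `findall` gives back each whole match — 1 here.

['fsc94kipw._46qgl2K e']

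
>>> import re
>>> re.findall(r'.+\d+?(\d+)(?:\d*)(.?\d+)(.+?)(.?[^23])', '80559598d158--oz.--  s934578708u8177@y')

Pattern: one or more of any character, then one or more of a digit (lazy); then one or more of a digit (captured); then zero or more of a digit (non-capturing group); then optionally any character, then one or more of a digit (captured); then one or more of any character (lazy) (captured); then optionally any character, then any character except [23] (captured).
Scanning left to right: at [0:38] match '80559598d158--oz.--  s934578708u8177@y', groups = ('7', '7', '@', 'y').
4 groups means the one result is a tuple of 4 captured strings — 1 here.

[('7', '7', '@', 'y')]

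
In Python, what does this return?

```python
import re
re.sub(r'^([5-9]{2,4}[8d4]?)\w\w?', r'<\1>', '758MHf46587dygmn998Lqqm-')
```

Pattern: anchored at the start of the string; then 2 to 4 of a character in [5-9], then optionally one of [8d4] (captured); then a word character, then optionally a word character.
Each match is replaced using the text its own group 1 captured.

'<758>f46587dygmn998Lqqm-'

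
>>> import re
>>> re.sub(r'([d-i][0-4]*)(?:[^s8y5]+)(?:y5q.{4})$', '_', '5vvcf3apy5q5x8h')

'5vvc_'

This matches a character in [d-i], then zero or more of a character in [0-4] (captured); then one or more of any character except [s8y5] (non-capturing group); then the literal 'y5q', then exactly 4 of any character (non-capturing group); then anchored at the end.
Matches: at [4:15] → 'f3apy5q5x8h'.
`sub` substitutes '_' at each match site.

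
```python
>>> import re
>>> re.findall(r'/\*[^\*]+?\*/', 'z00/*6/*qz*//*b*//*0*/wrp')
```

`findall` yields the raw match text (3 of them) because the pattern has no groups.

['/*qz*/', '/*b*/', '/*0*/']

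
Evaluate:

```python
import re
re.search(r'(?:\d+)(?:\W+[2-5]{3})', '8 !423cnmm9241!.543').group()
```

The pattern matches one or more of a digit (non-capturing group); then one or more of a non-word character, then exactly 3 of a character in [2-5] (non-capturing group).
The match spans [0:6] → '8 !423'.

'8 !423'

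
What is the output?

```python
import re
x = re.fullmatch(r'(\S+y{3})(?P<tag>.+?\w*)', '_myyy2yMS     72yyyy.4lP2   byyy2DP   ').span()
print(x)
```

(0, 38)

Pattern: one or more of a non-whitespace character, then exactly 3 of a literal 'y' (captured); then one or more of any character (lazy), then zero or more of a word character (captured as 'tag').
For `fullmatch`, every character of the input must be accounted for by the pattern.
The match spans [0:38] → '_myyy2yMS     72yyyy.4lP2   byyy2DP   '.
Captured: group 1 = '_myyy', group 2 = '2yMS     72yyyy.4lP2   byyy2DP   '.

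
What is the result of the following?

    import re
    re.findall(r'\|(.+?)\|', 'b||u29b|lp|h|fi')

`findall` collects group 1 from each match (2 total).

['|u29b', 'h']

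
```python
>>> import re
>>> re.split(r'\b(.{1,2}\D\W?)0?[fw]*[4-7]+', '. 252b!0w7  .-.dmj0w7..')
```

This matches a word boundary (`\b`, zero-width); then 1 to 2 of any character, then a non-digit, then optionally a non-word character (captured); then optionally the literal '0', then zero or more of one of [fw], then one or more of a character in [4-7].
`re.split` interleaves the captured-group text with the surrounding fragments.

['. 252b', '!0w', '  .-.', 'dmj', '..']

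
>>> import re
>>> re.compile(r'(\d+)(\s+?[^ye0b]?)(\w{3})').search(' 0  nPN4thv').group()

'0  nPN'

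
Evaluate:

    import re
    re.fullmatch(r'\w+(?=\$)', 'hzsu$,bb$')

For `fullmatch`, every character of the input must be accounted for by the pattern.
Here there's no way to consume every character, so the call returns None.

None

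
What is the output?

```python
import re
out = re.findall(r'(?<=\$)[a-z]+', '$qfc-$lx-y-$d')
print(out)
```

['qfc', 'lx', 'd']

Lookahead/lookbehind check context without consuming it, so the matched span excludes the asserted characters.
`findall` yields the raw match text (3 of them) because the pattern has no groups.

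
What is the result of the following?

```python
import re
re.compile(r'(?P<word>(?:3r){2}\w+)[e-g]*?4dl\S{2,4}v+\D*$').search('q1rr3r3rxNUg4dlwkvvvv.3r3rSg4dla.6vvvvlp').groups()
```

('3r3rSg',)

The match spans [22:40] → '3r3rSg4dla.6vvvvlp'.
Captured: group 1 = '3r3rSg'.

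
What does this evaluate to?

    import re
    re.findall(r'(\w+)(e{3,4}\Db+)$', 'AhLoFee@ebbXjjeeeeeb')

[('ebbXjje', 'eeeeb')]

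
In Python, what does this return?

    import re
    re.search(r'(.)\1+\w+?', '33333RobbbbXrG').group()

`\1` is not a pattern — it's the concrete string captured by group 1, re-applied verbatim.
The match spans [0:6] → '33333R'.

'33333R'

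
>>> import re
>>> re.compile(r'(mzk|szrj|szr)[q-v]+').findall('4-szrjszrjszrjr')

['szrj', 'szrj']

Because there's exactly one group, `findall` drops the full match and keeps group 1 from each hit.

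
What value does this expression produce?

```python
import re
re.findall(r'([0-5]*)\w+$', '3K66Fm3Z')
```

['3']

This matches zero or more of a character in [0-5] (captured); then one or more of a word character; then anchored at the end.
With a single group, `findall` returns only what that group captured — 1 item.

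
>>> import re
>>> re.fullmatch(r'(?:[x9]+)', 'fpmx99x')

None

This matches one or more of one of [x9] (non-capturing group).
For `fullmatch`, every character of the input must be accounted for by the pattern.
Here the pattern can't cover the whole string, so the call returns None.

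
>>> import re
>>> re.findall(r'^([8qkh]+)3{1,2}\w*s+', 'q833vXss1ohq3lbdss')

The pattern matches anchored at the start of the string; then one or more of one of [8qkh] (captured); then 1 to 2 of the literal '3', then zero or more of a word character, then one or more of a literal 's'.
Matches: at [0:18] match 'q833vXss1ohq3lbdss', group 1 = 'q8'.
One capturing group, so `findall` returns just the captured substring from the one match — 1 in all.

['q8']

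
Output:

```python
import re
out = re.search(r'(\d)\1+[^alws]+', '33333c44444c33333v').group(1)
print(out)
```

3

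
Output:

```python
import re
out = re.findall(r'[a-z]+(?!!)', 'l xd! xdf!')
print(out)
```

`(?!…)`/`(?<!…)` only lets a position through if the neighbouring text does NOT match; no characters are consumed.
Matches: at [0:1] → 'l'; at [2:3] → 'x'; at [6:8] → 'xd'.
With no groups in the pattern, `findall` gives back each whole match — 3 here.

['l', 'x', 'xd']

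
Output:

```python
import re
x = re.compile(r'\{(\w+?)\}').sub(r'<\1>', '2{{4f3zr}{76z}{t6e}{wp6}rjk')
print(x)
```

Matches: at [2:9] → '{4f3zr}'; at [9:14] → '{76z}'; at [14:19] → '{t6e}'; at [19:24] → '{wp6}'.
The replacement refers to a captured group, so each match is rewritten using its own captured text.

2{<4f3zr><76z><t6e><wp6>rjk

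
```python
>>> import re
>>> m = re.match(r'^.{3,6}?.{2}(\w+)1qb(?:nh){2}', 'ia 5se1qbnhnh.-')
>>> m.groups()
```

The pattern matches anchored at the start of the string; then 3 to 6 of any character (lazy), then exactly 2 of any character; then one or more of a word character (captured); then the literal '1qb', then the literal 'nh' repeated 2 times.
`match` is anchored at position 0; if the pattern doesn't fit there, it returns None.
The match spans [0:13] → 'ia 5se1qbnhnh'.
Captured: group 1 = 'e'.

('e',)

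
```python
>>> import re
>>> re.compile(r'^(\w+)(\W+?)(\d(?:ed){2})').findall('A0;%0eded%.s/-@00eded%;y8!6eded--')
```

The pattern matches anchored at the start of the string; then one or more of a word character (captured); then one or more of a non-word character (lazy) (captured); then a digit, then the literal 'ed' repeated 2 times (captured).
Walking the string: at [0:9] match 'A0;%0eded', groups = ('A0', ';%', '0eded').
`findall` packs the 3 group values into a tuple for every match.

[('A0', ';%', '0eded')]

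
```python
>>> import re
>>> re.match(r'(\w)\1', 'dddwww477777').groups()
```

('d',)

The match spans [0:2] → 'dd'.
Captured: group 1 = 'd'.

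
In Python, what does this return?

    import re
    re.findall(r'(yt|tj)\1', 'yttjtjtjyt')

After group 1 captures some text, `\1` only succeeds where that same text appears again.
Matches: at [2:6] match 'tjtj', group 1 = 'tj'.
With a single group, `findall` returns only what that group captured — 1 item.

['tj']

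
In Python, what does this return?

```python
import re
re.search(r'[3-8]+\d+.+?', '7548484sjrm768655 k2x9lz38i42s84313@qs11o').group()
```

'7548484s'

Pattern: one or more of a character in [3-8], then one or more of a digit; then one or more of any character (lazy).
`re.search` scans for the first position where the pattern succeeds.
The match spans [0:8] → '7548484s'.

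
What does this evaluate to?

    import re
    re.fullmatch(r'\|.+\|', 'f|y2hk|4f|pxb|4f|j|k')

`fullmatch` succeeds only if the pattern covers the string from start to end.
Here the pattern can't cover the whole string, so the call returns None.

None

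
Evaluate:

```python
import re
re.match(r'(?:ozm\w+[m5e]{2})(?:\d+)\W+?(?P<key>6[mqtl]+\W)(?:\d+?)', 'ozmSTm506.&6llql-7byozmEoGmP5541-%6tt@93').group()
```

'ozmSTm506.&6llql-7'

Pattern: the literal 'ozm', then one or more of a word character, then exactly 2 of one of [m5e] (non-capturing group); then one or more of a digit (non-capturing group); then one or more of a non-word character (lazy); then a literal '6', then one or more of one of [mqtl], then a non-word character (captured as 'key'); then one or more of a digit (lazy) (non-capturing group).
`re.match` only tries the pattern at the start of the string.
The match spans [0:18] → 'ozmSTm506.&6llql-7'.
Captured: group 1 = '6llql-'.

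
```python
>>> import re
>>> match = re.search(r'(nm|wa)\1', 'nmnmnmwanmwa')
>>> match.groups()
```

('nm',)

The match spans [0:4] → 'nmnm'.
Captured: group 1 = 'nm'.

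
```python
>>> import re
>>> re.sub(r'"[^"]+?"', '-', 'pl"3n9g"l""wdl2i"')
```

'pl-l"-'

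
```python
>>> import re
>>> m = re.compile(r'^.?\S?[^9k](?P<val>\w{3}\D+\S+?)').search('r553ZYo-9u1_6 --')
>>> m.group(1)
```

'3ZYo-9'

Pattern: anchored at the start of the string; then optionally any character, then optionally a non-whitespace character, then any character except [9k]; then exactly 3 of a word character, then one or more of a non-digit, then one or more of a non-whitespace character (lazy) (captured as 'val').
Lazy quantifiers expand one character at a time until the remainder of the pattern can match.
`re.search` tries every starting position until one works.
The match spans [0:9] → 'r553ZYo-9'.
Captured: group 1 = '3ZYo-9'.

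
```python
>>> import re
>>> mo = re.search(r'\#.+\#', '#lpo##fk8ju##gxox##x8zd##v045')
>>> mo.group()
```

'#lpo##fk8ju##gxox##x8zd##'

`search` walks the string left to right and returns the first match it finds.
The match spans [0:25] → '#lpo##fk8ju##gxox##x8zd##'.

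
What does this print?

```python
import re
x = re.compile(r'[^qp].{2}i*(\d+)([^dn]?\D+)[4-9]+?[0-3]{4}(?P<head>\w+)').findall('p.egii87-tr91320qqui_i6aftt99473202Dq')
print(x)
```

Pattern: any character except [qp], then exactly 2 of any character, then zero or more of the literal 'i'; then one or more of a digit (captured); then optionally any character except [dn], then one or more of a non-digit (captured); then one or more of a character in [4-9] (lazy), then exactly 4 of a character in [0-3]; then one or more of a word character (captured as 'head').
Matches: at [1:37] match '.egii87-tr91320qqui_i6aftt99473202Dq', groups = ('87', '-tr', 'qqui_i6aftt99473202Dq').
With 3 capturing groups, `findall` returns a 3-tuple per match.

[('87', '-tr', 'qqui_i6aftt99473202Dq')]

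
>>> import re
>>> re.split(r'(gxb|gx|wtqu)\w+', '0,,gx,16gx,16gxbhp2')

`|` is ordered: at each position the engine commits to the first alternative that works.
`re.split` interleaves the captured-group text with the surrounding fragments.

['0,,gx,16gx,16', 'gxb', '']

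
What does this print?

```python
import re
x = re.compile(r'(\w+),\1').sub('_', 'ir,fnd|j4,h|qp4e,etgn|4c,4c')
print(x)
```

ir,fnd|j4,h|qp4_tgn|_

`\1` has to match the exact text group 1 already captured.
Matches: at [15:18] → 'e,e'; at [22:27] → '4c,4c'.
`sub` substitutes '_' at each match site.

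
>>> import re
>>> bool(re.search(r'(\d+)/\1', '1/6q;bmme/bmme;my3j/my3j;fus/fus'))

A backreference is literal: `\1` must see the identical characters the first group matched.
`re.search` tries every starting position until one works.
Here no position works, so the call returns None, and `bool(None)` is False.

False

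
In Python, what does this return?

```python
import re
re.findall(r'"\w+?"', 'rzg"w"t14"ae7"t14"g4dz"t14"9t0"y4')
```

['"w"', '"ae7"', '"g4dz"', '"9t0"']

Walking the string: at [3:6] → '"w"'; at [9:14] → '"ae7"'; at [17:23] → '"g4dz"'; at [26:31] → '"9t0"'.
Since nothing is captured, `findall` lists the 4 matched substrings directly.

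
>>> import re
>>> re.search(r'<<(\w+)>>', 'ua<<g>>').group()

The match spans [2:7] → '<<g>>'.

'<<g>>'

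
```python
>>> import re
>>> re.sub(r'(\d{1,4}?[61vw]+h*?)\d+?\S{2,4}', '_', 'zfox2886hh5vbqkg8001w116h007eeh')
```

'zfox_g_h'

With the lazy modifier that quantifier settles for the fewest repetitions that let the rest of the pattern succeed (the atoms after it are unaffected and can still be greedy).
`sub` substitutes '_' at each match site.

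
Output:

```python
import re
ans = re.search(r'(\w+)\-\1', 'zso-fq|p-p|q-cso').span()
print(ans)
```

(7, 10)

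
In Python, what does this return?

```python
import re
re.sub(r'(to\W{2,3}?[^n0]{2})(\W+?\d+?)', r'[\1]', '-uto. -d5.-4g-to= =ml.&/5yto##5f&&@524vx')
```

'-u[to. -d5]g-[to= =ml]y[to##5f]24vx'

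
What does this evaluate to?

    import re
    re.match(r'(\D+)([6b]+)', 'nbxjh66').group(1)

The match spans [0:7] → 'nbxjh66'.
Captured: group 1 = 'nbxjh', group 2 = '66'.

'nbxjh'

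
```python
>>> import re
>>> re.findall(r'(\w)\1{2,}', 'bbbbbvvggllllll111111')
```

['b', 'l', '1']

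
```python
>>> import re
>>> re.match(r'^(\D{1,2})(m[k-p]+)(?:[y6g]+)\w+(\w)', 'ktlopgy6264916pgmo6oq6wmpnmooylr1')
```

This matches anchored at the start of the string; then 1 to 2 of a non-digit (captured); then the literal 'm', then one or more of a character in [k-p] (captured); then one or more of one of [y6g] (non-capturing group); then one or more of a word character; then a word character (captured).
`match` is anchored at position 0; if the pattern doesn't fit there, it returns None.
Here position 0 doesn't satisfy it, so the call returns None.

None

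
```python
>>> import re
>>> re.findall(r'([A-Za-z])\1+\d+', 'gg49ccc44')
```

After group 1 captures some text, `\1` only succeeds where that same text appears again.
`findall` collects group 1 from each match (2 total).

['g', 'c']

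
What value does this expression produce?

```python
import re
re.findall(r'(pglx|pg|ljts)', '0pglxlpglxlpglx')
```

The regex engine tests alternatives in the order written; an earlier branch that matches wins even if a later one would match more.
Walking the string: at [1:5] match 'pglx', group 1 = 'pglx'; at [6:10] match 'pglx', group 1 = 'pglx'; at [11:15] match 'pglx', group 1 = 'pglx'.
One capturing group, so `findall` returns just the captured substring from each match — 3 in all.

['pglx', 'pglx', 'pglx']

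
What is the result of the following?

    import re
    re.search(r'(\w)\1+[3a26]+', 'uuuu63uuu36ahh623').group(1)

'u'

The match spans [0:6] → 'uuuu63'.
Captured: group 1 = 'u'.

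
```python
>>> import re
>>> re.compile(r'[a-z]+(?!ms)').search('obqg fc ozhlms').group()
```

'obqg'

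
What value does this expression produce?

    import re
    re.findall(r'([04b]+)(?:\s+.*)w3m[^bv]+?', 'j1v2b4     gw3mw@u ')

['b4']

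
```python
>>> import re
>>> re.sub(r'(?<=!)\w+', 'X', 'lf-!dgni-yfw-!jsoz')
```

Lookahead/lookbehind check context without consuming it, so the matched span excludes the asserted characters.
Matches: at [4:8] → 'dgni'; at [14:18] → 'jsoz'.
Each match is replaced by 'X'.

'lf-!X-yfw-!X'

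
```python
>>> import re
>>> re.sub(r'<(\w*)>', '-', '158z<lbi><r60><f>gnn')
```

Each match is replaced by '-'.

'158z---gnn'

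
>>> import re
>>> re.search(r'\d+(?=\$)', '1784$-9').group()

'1784'

The `(?=…)`/`(?<=…)` assertion just peeks at neighbouring text; it doesn't advance the match position.
`re.search` scans for the first position where the pattern succeeds.
The match spans [0:4] → '1784'.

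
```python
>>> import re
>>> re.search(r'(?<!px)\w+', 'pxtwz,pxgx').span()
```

(0, 5)

The negative lookaround is zero-width — it rules out positions where the adjacent text would match, without consuming anything.
The match spans [0:5] → 'pxtwz'.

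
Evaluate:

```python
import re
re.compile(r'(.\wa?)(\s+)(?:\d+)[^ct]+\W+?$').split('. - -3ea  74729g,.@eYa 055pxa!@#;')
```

['. - -', '3ea', '  ', '']

This matches any character, then a word character, then optionally a literal 'a' (captured); then one or more of whitespace (captured); then one or more of a digit (non-capturing group); then one or more of any character except [ct], then one or more of a non-word character (lazy); then anchored at the end.
Matches to split on: at [5:33] → '3ea  74729g,.@eYa 055pxa!@#;'.
Because the pattern has a capturing group, `split` also inserts each captured text between the pieces.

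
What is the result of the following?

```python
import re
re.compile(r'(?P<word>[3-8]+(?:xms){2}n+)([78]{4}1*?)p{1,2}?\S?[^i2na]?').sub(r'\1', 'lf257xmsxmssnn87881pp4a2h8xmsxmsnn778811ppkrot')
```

'lf257xmsxmssnn87881pp4a2h8xmsxmsnnrot'

Pattern: one or more of a character in [3-8], then the literal 'xms' repeated 2 times, then one or more of the literal 'n' (captured as 'word'); then exactly 4 of one of [78], then zero or more of a literal '1' (lazy) (captured); then 1 to 2 of a literal 'p' (lazy), then optionally a non-whitespace character, then optionally any character except [i2na].
Lazy quantifiers expand one character at a time until the remainder of the pattern can match.
Matches: at [25:43] → '8xmsxmsnn778811ppk'.
The replacement refers to a captured group, so each match is rewritten using its own captured text.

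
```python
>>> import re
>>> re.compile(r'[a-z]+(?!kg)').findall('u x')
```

['u', 'x']

`(?!…)`/`(?<!…)` only lets a position through if the neighbouring text does NOT match; no characters are consumed.
`findall` yields the raw match text (2 of them) because the pattern has no groups.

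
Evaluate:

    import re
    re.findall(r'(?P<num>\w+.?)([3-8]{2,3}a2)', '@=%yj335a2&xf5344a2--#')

[('yj3', '35a2'), ('xf53', '44a2')]

The pattern matches one or more of a word character, then optionally any character (captured as 'num'); then 2 to 3 of a character in [3-8], then the literal 'a2' (captured).
Scanning left to right: at [3:10] match 'yj335a2', groups = ('yj3', '35a2'); at [11:19] match 'xf5344a2', groups = ('xf53', '44a2').
2 groups means each result is a tuple of 2 captured strings — 2 here.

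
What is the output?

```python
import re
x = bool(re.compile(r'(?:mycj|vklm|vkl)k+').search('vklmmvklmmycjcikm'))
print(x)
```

False

`re.search` scans for the first position where the pattern succeeds.
Here the pattern never matches, so the call returns None, and `bool(None)` is False.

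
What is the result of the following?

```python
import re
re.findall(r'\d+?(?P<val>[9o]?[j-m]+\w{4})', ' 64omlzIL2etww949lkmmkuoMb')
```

This matches one or more of a digit (lazy); then optionally one of [9o], then one or more of a character in [j-m], then exactly 4 of a word character (captured as 'val').
A non-greedy quantifier consumes as few characters as it can — just enough that the remainder of the pattern still matches from where it stops; whatever follows it matches normally.
Matches: at [1:10] match '64omlzIL2', group 1 = 'omlzIL2'; at [14:26] match '949lkmmkuoMb', group 1 = '9lkmmkuoMb'.
One capturing group, so `findall` returns just the captured substring from each match — 2 in all.

['omlzIL2', '9lkmmkuoMb']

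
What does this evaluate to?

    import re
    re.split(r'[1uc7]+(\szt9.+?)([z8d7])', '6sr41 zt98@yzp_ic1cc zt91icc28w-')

['6sr4', ' zt98@y', 'z', 'p_i', ' zt91icc2', '8', 'w-']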